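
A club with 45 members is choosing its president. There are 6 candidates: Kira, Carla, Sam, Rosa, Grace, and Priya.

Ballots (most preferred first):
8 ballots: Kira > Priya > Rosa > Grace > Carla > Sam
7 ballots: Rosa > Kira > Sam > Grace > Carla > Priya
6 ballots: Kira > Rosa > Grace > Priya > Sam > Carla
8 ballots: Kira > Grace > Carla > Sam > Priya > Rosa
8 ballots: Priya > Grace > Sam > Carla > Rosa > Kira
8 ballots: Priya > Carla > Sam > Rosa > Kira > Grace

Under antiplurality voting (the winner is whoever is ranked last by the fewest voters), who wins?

Last-place votes: Kira 8, Carla 6, Sam 8, Rosa 8, Grace 8, Priya 7.

Carla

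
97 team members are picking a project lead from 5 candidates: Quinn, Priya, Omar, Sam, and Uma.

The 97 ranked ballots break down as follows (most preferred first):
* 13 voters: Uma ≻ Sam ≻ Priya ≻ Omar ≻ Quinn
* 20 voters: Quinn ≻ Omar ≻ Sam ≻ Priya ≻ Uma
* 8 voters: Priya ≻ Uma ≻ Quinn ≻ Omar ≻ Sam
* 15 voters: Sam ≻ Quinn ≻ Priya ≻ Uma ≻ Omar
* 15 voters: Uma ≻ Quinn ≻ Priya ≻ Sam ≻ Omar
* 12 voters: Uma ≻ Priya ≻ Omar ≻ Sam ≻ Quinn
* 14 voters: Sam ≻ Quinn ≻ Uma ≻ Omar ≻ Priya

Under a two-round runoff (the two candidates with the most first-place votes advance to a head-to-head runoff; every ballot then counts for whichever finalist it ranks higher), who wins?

Sam

Round 1 first-place votes: Quinn 20, Priya 8, Omar 0, Sam 29, Uma 40. Uma and Sam advance.
Runoff: Uma is ranked above Sam on 48 ballots, Sam above Uma on 49.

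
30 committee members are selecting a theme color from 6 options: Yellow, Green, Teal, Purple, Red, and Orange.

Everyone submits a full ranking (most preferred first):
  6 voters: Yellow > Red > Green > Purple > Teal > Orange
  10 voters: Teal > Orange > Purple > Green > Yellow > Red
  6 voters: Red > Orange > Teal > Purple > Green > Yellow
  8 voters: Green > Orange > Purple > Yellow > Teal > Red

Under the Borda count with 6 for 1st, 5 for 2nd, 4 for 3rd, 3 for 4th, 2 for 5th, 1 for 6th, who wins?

Orange

Yellow: 6×6 + 10×2 + 6×1 + 8×3 = 86
Green: 6×4 + 10×3 + 6×2 + 8×6 = 114
Teal: 6×2 + 10×6 + 6×4 + 8×2 = 112
Purple: 6×3 + 10×4 + 6×3 + 8×4 = 108
Red: 6×5 + 10×1 + 6×6 + 8×1 = 84
Orange: 6×1 + 10×5 + 6×5 + 8×5 = 126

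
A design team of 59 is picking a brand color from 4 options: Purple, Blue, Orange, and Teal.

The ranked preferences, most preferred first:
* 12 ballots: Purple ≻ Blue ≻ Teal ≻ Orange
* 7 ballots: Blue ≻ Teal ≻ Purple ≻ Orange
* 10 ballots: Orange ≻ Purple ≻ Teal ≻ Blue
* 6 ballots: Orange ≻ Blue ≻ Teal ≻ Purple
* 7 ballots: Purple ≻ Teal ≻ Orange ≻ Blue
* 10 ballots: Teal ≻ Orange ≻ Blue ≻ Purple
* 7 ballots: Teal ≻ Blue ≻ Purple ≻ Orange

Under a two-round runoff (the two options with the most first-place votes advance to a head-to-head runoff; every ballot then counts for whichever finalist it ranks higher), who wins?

Round 1 first-place votes: Purple 19, Blue 7, Orange 16, Teal 17. Purple and Teal advance.
Runoff: Purple is ranked above Teal on 29 ballots, Teal above Purple on 30.

Teal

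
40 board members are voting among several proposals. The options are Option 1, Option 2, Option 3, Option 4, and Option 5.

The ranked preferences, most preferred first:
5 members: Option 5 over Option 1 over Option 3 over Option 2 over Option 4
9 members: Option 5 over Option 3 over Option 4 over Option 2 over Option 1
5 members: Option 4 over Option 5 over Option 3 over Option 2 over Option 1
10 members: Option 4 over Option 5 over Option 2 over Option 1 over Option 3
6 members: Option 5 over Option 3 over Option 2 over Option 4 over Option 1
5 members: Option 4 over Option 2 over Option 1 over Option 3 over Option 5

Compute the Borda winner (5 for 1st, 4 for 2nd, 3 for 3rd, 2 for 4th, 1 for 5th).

Option 5

Option 1: 5×4 + 9×1 + 5×1 + 10×2 + 6×1 + 5×3 = 75
Option 2: 5×2 + 9×2 + 5×2 + 10×3 + 6×3 + 5×4 = 106
Option 3: 5×3 + 9×4 + 5×3 + 10×1 + 6×4 + 5×2 = 110
Option 4: 5×1 + 9×3 + 5×5 + 10×5 + 6×2 + 5×5 = 144
Option 5: 5×5 + 9×5 + 5×4 + 10×4 + 6×5 + 5×1 = 165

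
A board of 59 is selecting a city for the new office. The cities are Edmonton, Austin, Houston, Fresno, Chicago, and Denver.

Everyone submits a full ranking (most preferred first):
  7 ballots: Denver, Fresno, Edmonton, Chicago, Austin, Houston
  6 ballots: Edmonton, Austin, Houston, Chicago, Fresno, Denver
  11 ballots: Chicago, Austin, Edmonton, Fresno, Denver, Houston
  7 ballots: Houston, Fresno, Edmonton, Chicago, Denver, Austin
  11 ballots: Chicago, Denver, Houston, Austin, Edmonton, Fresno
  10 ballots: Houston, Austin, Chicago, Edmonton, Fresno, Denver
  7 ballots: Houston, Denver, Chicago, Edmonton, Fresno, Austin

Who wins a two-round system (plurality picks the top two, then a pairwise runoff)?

Round 1 first-place votes: Edmonton 6, Austin 0, Houston 24, Fresno 0, Chicago 22, Denver 7. Houston and Chicago advance.
Runoff: Houston is ranked above Chicago on 30 ballots, Chicago above Houston on 29.

Houston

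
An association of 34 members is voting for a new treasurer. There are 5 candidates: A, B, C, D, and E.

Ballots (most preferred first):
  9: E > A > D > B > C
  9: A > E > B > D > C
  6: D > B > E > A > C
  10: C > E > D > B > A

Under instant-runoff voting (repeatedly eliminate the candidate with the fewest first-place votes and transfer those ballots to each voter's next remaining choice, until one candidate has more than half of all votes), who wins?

E

Round 1: A 9, B 0, C 10, D 6, E 9. B eliminated.
Round 2: A 9, C 10, D 6, E 9. D eliminated.
Round 3: A 9, C 10, E 15. A eliminated.
Round 4: C 10, E 24. E has a majority (≥18).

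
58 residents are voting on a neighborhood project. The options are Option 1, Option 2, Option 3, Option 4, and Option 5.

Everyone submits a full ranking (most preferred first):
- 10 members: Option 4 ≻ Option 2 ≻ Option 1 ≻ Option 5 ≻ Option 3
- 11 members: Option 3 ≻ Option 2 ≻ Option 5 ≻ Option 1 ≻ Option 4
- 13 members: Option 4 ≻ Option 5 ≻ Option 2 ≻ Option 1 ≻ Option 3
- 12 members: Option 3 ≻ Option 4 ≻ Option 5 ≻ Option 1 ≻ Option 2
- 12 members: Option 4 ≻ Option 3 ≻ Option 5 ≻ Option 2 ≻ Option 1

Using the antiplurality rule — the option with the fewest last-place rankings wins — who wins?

Option 5

Last-place votes: Option 1 12, Option 2 12, Option 3 23, Option 4 11, Option 5 0.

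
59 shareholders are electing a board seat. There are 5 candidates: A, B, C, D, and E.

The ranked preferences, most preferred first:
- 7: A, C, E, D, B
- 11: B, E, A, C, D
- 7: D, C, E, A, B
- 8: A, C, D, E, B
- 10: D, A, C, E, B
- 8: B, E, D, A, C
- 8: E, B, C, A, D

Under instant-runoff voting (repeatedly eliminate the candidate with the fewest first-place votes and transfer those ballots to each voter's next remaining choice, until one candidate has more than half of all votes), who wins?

Round 1: A 15, B 19, C 0, D 17, E 8. C eliminated.
Round 2: A 15, B 19, D 17, E 8. E eliminated.
Round 3: A 15, B 27, D 17. A eliminated.
Round 4: B 27, D 32. D has a majority (≥30).

D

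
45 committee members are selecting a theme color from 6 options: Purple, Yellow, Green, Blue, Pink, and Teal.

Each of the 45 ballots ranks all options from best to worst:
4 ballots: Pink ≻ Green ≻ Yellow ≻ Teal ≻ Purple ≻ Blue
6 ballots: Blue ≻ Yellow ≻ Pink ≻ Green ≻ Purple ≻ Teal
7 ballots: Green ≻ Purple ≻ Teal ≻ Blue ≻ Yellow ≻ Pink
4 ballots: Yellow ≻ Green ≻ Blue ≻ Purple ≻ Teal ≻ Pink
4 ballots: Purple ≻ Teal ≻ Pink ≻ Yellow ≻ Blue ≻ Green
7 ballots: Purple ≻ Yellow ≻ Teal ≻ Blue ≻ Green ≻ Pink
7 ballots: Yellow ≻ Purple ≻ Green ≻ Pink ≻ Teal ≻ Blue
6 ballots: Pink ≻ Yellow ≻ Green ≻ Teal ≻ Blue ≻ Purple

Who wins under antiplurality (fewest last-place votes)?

Last-place votes: Purple 6, Yellow 0, Green 4, Blue 11, Pink 18, Teal 6.

Yellow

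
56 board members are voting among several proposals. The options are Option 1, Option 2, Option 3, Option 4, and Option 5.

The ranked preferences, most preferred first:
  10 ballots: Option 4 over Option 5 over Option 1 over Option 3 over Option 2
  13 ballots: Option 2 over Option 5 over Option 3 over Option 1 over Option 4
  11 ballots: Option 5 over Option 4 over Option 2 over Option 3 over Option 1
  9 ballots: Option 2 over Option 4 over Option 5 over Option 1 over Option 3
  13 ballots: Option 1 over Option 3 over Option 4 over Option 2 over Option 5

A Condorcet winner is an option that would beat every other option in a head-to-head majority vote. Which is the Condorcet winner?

Option 4

Option 4 vs Option 1: 30–26
Option 4 vs Option 2: 34–22
Option 4 vs Option 3: 30–26
Option 4 vs Option 5: 32–24
Option 4 beats every other option.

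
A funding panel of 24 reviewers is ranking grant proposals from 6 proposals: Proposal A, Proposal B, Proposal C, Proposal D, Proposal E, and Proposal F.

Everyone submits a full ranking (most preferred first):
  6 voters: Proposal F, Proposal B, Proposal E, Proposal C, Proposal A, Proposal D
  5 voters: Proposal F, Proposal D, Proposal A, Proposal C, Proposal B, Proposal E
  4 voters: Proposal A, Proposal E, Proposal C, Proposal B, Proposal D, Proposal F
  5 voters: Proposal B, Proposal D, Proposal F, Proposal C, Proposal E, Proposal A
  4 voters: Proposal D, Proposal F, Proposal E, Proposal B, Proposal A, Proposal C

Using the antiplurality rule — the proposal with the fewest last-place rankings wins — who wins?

Last-place votes: Proposal A 5, Proposal B 0, Proposal C 4, Proposal D 6, Proposal E 5, Proposal F 4.

Proposal B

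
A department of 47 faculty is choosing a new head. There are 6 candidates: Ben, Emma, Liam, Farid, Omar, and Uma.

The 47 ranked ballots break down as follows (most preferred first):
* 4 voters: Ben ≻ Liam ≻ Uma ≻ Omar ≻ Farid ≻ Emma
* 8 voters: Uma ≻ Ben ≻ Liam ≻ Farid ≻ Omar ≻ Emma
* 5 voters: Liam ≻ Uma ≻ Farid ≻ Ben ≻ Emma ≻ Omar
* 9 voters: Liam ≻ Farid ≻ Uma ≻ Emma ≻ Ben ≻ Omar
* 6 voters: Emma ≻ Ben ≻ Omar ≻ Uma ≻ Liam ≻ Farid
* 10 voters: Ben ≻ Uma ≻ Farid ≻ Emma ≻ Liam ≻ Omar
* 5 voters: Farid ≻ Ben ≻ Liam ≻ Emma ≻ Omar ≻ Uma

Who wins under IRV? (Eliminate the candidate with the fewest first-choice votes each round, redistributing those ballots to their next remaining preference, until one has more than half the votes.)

Ben

Round 1: Ben 14, Emma 6, Liam 14, Farid 5, Omar 0, Uma 8. Omar eliminated.
Round 2: Ben 14, Emma 6, Liam 14, Farid 5, Uma 8. Farid eliminated.
Round 3: Ben 19, Emma 6, Liam 14, Uma 8. Emma eliminated.
Round 4: Ben 25, Liam 14, Uma 8. Ben has a majority (≥24).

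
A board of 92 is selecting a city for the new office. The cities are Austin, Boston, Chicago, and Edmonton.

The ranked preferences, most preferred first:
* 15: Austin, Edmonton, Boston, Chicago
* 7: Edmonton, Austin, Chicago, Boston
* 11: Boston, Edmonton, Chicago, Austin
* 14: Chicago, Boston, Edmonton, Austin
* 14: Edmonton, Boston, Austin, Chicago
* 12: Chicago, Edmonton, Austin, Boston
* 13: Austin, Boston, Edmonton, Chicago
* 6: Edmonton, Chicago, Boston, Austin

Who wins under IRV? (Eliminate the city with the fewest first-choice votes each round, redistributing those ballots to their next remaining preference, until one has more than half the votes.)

Round 1: Austin 28, Boston 11, Chicago 26, Edmonton 27. Boston eliminated.
Round 2: Austin 28, Chicago 26, Edmonton 38. Chicago eliminated.
Round 3: Austin 28, Edmonton 64. Edmonton has a majority (≥47).

Edmonton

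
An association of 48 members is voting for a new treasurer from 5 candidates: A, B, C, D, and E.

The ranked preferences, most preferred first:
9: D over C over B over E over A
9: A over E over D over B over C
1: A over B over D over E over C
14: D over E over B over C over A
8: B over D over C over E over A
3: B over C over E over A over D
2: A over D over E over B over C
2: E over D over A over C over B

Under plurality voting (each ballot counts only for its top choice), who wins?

D

First-place votes: A 12, B 11, C 0, D 23, E 2.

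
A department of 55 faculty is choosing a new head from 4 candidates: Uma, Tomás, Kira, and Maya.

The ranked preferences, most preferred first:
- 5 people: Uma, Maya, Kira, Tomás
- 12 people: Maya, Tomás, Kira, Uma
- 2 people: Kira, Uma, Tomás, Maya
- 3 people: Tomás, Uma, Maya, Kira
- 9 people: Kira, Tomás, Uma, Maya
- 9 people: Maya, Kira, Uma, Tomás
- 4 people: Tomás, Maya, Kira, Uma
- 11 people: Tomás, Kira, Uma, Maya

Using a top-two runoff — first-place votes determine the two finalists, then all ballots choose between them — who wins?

Round 1 first-place votes: Uma 5, Tomás 18, Kira 11, Maya 21. Maya and Tomás advance.
Runoff: Maya is ranked above Tomás on 26 ballots, Tomás above Maya on 29.

Tomás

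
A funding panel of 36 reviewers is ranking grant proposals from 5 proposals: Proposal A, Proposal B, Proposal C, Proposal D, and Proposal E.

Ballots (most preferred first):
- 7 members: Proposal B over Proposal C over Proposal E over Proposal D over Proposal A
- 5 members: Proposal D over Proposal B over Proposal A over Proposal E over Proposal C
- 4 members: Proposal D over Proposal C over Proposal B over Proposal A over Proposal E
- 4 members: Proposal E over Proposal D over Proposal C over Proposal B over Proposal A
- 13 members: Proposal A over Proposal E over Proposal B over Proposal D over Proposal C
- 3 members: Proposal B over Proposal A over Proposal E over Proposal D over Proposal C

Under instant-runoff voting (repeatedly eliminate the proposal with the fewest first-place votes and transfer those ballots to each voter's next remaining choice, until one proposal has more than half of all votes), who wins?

Proposal D

Round 1: Proposal A 13, Proposal B 10, Proposal C 0, Proposal D 9, Proposal E 4. Proposal C eliminated.
Round 2: Proposal A 13, Proposal B 10, Proposal D 9, Proposal E 4. Proposal E eliminated.
Round 3: Proposal A 13, Proposal B 10, Proposal D 13. Proposal B eliminated.
Round 4: Proposal A 16, Proposal D 20. Proposal D has a majority (≥19).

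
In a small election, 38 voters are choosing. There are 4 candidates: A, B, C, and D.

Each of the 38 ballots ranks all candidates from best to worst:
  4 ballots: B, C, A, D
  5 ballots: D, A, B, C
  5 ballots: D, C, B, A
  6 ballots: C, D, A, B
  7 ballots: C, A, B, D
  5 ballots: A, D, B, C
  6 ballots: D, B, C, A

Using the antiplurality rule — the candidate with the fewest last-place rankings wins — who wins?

Last-place votes: A 11, B 6, C 10, D 11.

B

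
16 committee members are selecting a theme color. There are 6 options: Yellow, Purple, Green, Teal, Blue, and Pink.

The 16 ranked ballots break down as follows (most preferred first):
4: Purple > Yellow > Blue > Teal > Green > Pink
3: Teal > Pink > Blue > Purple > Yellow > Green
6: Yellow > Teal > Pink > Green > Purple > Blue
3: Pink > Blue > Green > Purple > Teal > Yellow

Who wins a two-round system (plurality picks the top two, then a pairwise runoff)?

Round 1 first-place votes: Yellow 6, Purple 4, Green 0, Teal 3, Blue 0, Pink 3. Yellow and Purple advance.
Runoff: Yellow is ranked above Purple on 6 ballots, Purple above Yellow on 10.

Purple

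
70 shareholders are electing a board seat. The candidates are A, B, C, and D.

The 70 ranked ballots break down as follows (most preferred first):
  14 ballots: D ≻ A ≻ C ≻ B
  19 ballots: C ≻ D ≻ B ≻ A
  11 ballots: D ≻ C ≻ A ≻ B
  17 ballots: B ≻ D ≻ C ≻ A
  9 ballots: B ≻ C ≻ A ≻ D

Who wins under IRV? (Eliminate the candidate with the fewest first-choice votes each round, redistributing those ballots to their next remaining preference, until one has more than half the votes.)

D

Round 1: A 0, B 26, C 19, D 25. A eliminated.
Round 2: B 26, C 19, D 25. C eliminated.
Round 3: B 26, D 44. D has a majority (≥36).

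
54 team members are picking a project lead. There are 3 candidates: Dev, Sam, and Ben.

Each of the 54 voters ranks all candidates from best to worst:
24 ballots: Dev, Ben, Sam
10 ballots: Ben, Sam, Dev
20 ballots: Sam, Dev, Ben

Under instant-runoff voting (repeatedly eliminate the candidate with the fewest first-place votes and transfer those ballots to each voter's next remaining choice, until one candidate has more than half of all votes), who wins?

Round 1: Dev 24, Sam 20, Ben 10. Ben eliminated.
Round 2: Dev 24, Sam 30. Sam has a majority (≥28).

Sam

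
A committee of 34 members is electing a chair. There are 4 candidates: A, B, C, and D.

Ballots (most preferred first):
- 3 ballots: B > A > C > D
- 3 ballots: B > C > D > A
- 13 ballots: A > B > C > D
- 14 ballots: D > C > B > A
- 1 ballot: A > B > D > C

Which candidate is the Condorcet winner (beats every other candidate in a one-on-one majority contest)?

B vs A: 20–14
B vs C: 20–14
B vs D: 20–14
B beats every other candidate.

B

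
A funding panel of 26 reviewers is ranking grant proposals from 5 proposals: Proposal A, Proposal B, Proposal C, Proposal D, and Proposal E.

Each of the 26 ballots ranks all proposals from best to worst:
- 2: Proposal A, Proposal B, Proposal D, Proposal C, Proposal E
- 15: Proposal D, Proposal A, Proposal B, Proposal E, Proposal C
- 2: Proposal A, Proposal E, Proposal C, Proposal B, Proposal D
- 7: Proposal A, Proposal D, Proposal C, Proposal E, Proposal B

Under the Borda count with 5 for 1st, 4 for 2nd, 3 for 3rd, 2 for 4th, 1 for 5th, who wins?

Proposal A: 2×5 + 15×4 + 2×5 + 7×5 = 115
Proposal B: 2×4 + 15×3 + 2×2 + 7×1 = 64
Proposal C: 2×2 + 15×1 + 2×3 + 7×3 = 46
Proposal D: 2×3 + 15×5 + 2×1 + 7×4 = 111
Proposal E: 2×1 + 15×2 + 2×4 + 7×2 = 54

Proposal A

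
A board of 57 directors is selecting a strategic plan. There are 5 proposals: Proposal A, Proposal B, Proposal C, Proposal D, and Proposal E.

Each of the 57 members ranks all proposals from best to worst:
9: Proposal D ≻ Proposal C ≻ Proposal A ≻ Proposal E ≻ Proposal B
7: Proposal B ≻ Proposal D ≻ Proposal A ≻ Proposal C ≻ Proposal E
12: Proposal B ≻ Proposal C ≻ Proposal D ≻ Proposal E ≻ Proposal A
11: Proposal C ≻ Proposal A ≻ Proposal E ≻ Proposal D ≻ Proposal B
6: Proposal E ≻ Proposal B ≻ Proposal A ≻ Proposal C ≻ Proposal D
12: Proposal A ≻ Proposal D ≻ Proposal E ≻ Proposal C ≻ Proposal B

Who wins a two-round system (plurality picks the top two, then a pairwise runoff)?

Round 1 first-place votes: Proposal A 12, Proposal B 19, Proposal C 11, Proposal D 9, Proposal E 6. Proposal B and Proposal A advance.
Runoff: Proposal B is ranked above Proposal A on 25 ballots, Proposal A above Proposal B on 32.

Proposal A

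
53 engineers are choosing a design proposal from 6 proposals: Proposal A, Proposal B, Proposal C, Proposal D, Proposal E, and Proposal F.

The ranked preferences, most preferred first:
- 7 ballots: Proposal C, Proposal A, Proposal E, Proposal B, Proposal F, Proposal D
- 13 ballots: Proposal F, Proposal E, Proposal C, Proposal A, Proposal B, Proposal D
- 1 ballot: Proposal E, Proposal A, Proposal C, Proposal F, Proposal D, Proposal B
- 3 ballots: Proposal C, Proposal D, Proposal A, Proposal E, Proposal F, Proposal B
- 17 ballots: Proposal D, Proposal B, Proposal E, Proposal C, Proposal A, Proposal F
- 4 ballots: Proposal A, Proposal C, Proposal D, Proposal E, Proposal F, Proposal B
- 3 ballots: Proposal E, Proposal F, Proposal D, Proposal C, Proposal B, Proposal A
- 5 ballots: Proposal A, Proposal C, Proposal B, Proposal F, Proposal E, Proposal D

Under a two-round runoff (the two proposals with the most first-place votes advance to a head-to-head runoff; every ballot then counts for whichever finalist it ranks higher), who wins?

Round 1 first-place votes: Proposal A 9, Proposal B 0, Proposal C 10, Proposal D 17, Proposal E 4, Proposal F 13. Proposal D and Proposal F advance.
Runoff: Proposal D is ranked above Proposal F on 24 ballots, Proposal F above Proposal D on 29.

Proposal F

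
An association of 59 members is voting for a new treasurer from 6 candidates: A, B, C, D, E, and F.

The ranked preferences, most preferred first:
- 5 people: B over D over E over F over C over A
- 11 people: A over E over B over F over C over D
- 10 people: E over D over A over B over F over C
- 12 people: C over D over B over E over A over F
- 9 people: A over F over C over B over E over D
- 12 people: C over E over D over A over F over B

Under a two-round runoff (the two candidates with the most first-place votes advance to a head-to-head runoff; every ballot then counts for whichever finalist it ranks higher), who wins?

A

Round 1 first-place votes: A 20, B 5, C 24, D 0, E 10, F 0. C and A advance.
Runoff: C is ranked above A on 29 ballots, A above C on 30.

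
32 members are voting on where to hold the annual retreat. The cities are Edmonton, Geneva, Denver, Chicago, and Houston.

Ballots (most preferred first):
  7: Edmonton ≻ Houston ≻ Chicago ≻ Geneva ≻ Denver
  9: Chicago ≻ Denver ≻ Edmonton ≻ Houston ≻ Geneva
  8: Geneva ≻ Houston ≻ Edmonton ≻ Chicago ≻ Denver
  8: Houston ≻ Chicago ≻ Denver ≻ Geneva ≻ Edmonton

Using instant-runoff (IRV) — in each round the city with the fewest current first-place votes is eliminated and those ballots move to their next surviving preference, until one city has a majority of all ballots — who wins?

Houston

Round 1: Edmonton 7, Geneva 8, Denver 0, Chicago 9, Houston 8. Denver eliminated.
Round 2: Edmonton 7, Geneva 8, Chicago 9, Houston 8. Edmonton eliminated.
Round 3: Geneva 8, Chicago 9, Houston 15. Geneva eliminated.
Round 4: Chicago 9, Houston 23. Houston has a majority (≥17).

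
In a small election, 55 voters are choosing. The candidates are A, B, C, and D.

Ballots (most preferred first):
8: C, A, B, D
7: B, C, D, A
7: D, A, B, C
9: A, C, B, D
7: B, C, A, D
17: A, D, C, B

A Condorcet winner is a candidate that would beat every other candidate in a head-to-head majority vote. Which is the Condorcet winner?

A vs B: 41–14
A vs C: 33–22
A vs D: 41–14
A beats every other candidate.

A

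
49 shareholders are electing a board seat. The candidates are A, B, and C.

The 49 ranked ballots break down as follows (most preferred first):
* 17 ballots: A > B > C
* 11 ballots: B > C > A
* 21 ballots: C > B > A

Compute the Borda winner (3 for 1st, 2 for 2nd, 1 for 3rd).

A: 17×3 + 11×1 + 21×1 = 83
B: 17×2 + 11×3 + 21×2 = 109
C: 17×1 + 11×2 + 21×3 = 102

B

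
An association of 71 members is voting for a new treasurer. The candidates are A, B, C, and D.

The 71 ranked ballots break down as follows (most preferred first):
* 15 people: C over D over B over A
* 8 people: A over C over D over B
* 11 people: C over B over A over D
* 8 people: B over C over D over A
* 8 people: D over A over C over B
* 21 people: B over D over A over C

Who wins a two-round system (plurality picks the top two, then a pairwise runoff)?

Round 1 first-place votes: A 8, B 29, C 26, D 8. B and C advance.
Runoff: B is ranked above C on 29 ballots, C above B on 42.

C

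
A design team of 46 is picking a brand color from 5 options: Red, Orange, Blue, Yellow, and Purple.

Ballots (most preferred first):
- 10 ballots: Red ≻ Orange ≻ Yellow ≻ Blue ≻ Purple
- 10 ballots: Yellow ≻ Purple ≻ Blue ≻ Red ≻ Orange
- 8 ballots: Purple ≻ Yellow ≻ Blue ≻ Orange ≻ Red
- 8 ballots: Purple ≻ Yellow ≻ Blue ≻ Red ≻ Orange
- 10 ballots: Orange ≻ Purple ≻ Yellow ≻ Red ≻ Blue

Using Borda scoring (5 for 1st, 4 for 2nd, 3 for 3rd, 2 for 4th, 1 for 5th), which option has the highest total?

Yellow

Red: 10×5 + 10×2 + 8×1 + 8×2 + 10×2 = 114
Orange: 10×4 + 10×1 + 8×2 + 8×1 + 10×5 = 124
Blue: 10×2 + 10×3 + 8×3 + 8×3 + 10×1 = 108
Yellow: 10×3 + 10×5 + 8×4 + 8×4 + 10×3 = 174
Purple: 10×1 + 10×4 + 8×5 + 8×5 + 10×4 = 170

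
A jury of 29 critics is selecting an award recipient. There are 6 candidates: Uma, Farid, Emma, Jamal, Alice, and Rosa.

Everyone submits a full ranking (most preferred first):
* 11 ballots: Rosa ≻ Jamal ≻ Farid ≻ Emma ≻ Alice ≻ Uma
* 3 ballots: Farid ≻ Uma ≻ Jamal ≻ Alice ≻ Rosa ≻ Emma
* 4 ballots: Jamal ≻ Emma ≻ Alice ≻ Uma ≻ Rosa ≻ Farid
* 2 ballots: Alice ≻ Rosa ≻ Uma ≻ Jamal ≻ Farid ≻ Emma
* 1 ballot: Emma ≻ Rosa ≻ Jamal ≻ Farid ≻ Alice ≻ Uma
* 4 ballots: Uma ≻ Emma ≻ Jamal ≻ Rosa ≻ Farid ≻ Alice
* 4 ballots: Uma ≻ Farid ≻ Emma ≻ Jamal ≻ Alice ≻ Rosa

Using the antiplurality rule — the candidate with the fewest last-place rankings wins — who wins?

Last-place votes: Uma 12, Farid 4, Emma 5, Jamal 0, Alice 4, Rosa 4.

Jamal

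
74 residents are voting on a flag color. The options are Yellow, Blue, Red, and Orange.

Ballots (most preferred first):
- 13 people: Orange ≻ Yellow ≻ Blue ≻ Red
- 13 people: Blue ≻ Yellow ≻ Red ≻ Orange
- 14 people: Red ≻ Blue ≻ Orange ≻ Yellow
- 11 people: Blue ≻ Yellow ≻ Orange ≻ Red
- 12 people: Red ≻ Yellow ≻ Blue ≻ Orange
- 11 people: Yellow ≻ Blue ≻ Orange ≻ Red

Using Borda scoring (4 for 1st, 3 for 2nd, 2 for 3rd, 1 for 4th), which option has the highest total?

Blue

Yellow: 13×3 + 13×3 + 14×1 + 11×3 + 12×3 + 11×4 = 205
Blue: 13×2 + 13×4 + 14×3 + 11×4 + 12×2 + 11×3 = 221
Red: 13×1 + 13×2 + 14×4 + 11×1 + 12×4 + 11×1 = 165
Orange: 13×4 + 13×1 + 14×2 + 11×2 + 12×1 + 11×2 = 149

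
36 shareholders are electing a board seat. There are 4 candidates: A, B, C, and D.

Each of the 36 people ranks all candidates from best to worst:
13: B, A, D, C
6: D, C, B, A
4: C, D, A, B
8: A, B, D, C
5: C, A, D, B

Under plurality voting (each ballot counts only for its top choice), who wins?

First-place votes: A 8, B 13, C 9, D 6.

B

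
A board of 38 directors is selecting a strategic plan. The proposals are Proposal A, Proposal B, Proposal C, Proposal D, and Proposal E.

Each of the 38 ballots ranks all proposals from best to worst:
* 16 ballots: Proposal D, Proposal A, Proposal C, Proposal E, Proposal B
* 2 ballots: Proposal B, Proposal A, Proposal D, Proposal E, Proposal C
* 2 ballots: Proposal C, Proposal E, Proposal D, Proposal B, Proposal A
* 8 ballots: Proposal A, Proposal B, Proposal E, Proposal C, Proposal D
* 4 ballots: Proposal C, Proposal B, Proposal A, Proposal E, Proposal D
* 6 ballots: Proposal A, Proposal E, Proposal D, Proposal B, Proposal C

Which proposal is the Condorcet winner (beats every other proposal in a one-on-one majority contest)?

Proposal A

Proposal A vs Proposal B: 30–8
Proposal A vs Proposal C: 32–6
Proposal A vs Proposal D: 20–18
Proposal A vs Proposal E: 36–2
Proposal A beats every other proposal.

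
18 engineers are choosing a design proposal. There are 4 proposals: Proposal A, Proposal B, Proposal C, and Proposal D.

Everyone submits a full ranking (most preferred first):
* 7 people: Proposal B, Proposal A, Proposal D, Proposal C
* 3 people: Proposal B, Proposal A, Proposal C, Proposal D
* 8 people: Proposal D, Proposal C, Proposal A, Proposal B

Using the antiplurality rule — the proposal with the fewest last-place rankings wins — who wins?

Proposal A

Last-place votes: Proposal A 0, Proposal B 8, Proposal C 7, Proposal D 3.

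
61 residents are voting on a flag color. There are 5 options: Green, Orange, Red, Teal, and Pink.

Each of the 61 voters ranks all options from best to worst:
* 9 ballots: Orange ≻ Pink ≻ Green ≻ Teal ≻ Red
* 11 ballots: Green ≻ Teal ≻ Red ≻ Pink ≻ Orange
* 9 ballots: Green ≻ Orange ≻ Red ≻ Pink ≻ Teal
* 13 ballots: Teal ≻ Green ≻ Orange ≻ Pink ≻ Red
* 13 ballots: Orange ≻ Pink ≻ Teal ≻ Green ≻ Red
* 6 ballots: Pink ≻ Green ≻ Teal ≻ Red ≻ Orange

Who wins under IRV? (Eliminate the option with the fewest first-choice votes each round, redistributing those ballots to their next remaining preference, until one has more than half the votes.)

Green

Round 1: Green 20, Orange 22, Red 0, Teal 13, Pink 6. Red eliminated.
Round 2: Green 20, Orange 22, Teal 13, Pink 6. Pink eliminated.
Round 3: Green 26, Orange 22, Teal 13. Teal eliminated.
Round 4: Green 39, Orange 22. Green has a majority (≥31).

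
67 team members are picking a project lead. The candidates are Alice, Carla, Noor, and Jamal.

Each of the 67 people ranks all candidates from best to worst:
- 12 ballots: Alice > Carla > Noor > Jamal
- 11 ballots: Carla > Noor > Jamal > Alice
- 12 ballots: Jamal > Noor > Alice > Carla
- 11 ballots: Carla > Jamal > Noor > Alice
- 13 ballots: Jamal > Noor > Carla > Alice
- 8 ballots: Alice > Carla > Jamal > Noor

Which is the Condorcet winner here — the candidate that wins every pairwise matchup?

Carla

Carla vs Alice: 35–32
Carla vs Noor: 42–25
Carla vs Jamal: 42–25
Carla beats every other candidate.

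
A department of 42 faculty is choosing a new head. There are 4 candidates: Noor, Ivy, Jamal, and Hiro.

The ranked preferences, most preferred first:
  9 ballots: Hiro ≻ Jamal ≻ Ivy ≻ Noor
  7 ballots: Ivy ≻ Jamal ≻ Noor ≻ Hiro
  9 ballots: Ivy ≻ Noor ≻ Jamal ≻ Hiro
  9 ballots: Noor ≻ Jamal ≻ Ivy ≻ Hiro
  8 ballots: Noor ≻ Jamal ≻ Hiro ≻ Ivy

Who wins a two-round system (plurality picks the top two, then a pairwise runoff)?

Round 1 first-place votes: Noor 17, Ivy 16, Jamal 0, Hiro 9. Noor and Ivy advance.
Runoff: Noor is ranked above Ivy on 17 ballots, Ivy above Noor on 25.

Ivy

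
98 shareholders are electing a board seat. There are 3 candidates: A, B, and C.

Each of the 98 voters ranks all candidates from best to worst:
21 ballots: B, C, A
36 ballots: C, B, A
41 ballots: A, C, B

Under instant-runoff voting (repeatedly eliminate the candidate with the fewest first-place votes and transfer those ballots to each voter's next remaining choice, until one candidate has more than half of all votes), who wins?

C

Round 1: A 41, B 21, C 36. B eliminated.
Round 2: A 41, C 57. C has a majority (≥50).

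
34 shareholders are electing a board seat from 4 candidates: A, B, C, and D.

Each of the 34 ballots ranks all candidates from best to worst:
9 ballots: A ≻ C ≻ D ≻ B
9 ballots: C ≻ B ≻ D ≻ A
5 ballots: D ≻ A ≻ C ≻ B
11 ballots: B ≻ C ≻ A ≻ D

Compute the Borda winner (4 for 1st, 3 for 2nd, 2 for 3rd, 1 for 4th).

A: 9×4 + 9×1 + 5×3 + 11×2 = 82
B: 9×1 + 9×3 + 5×1 + 11×4 = 85
C: 9×3 + 9×4 + 5×2 + 11×3 = 106
D: 9×2 + 9×2 + 5×4 + 11×1 = 67

C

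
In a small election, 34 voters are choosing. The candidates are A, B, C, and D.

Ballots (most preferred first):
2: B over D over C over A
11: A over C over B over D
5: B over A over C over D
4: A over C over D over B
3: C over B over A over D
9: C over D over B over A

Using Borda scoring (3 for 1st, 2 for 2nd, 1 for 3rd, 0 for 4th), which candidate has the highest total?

C

A: 2×0 + 11×3 + 5×2 + 4×3 + 3×1 + 9×0 = 58
B: 2×3 + 11×1 + 5×3 + 4×0 + 3×2 + 9×1 = 47
C: 2×1 + 11×2 + 5×1 + 4×2 + 3×3 + 9×3 = 73
D: 2×2 + 11×0 + 5×0 + 4×1 + 3×0 + 9×2 = 26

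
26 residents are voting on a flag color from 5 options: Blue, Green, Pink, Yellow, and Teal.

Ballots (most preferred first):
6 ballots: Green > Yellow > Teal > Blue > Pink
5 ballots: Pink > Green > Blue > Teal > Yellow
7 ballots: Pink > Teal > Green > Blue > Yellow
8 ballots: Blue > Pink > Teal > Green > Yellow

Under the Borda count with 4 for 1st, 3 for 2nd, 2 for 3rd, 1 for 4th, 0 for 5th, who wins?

Blue: 6×1 + 5×2 + 7×1 + 8×4 = 55
Green: 6×4 + 5×3 + 7×2 + 8×1 = 61
Pink: 6×0 + 5×4 + 7×4 + 8×3 = 72
Yellow: 6×3 + 5×0 + 7×0 + 8×0 = 18
Teal: 6×2 + 5×1 + 7×3 + 8×2 = 54

Pink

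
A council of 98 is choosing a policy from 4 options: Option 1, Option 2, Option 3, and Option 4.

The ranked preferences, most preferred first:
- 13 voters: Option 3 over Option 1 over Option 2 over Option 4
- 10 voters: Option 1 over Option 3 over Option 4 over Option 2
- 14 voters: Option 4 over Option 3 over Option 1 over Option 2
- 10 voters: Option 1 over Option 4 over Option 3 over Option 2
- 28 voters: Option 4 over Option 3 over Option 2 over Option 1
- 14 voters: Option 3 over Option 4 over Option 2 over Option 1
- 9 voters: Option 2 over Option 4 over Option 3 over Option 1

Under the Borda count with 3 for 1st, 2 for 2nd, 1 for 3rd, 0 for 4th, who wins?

Option 1: 13×2 + 10×3 + 14×1 + 10×3 + 28×0 + 14×0 + 9×0 = 100
Option 2: 13×1 + 10×0 + 14×0 + 10×0 + 28×1 + 14×1 + 9×3 = 82
Option 3: 13×3 + 10×2 + 14×2 + 10×1 + 28×2 + 14×3 + 9×1 = 204
Option 4: 13×0 + 10×1 + 14×3 + 10×2 + 28×3 + 14×2 + 9×2 = 202

Option 3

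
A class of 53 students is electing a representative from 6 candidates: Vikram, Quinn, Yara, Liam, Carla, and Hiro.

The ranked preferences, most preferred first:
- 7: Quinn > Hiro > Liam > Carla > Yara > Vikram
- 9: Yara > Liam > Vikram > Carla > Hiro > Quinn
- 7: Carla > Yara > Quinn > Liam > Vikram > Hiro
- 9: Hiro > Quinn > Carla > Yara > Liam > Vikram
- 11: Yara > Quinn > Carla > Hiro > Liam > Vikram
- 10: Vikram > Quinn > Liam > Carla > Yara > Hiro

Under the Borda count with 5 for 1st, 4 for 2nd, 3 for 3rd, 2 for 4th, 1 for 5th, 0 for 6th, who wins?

Vikram: 7×0 + 9×3 + 7×1 + 9×0 + 11×0 + 10×5 = 84
Quinn: 7×5 + 9×0 + 7×3 + 9×4 + 11×4 + 10×4 = 176
Yara: 7×1 + 9×5 + 7×4 + 9×2 + 11×5 + 10×1 = 163
Liam: 7×3 + 9×4 + 7×2 + 9×1 + 11×1 + 10×3 = 121
Carla: 7×2 + 9×2 + 7×5 + 9×3 + 11×3 + 10×2 = 147
Hiro: 7×4 + 9×1 + 7×0 + 9×5 + 11×2 + 10×0 = 104

Quinn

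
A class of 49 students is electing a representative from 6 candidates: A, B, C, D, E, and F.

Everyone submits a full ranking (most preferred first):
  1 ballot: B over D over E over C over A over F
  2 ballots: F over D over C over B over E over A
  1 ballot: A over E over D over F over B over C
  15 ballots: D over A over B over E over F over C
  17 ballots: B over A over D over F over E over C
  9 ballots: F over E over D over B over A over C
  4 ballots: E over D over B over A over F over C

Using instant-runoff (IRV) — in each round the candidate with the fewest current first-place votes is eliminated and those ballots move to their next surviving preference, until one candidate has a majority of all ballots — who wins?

D

Round 1: A 1, B 18, C 0, D 15, E 4, F 11. C eliminated.
Round 2: A 1, B 18, D 15, E 4, F 11. A eliminated.
Round 3: B 18, D 15, E 5, F 11. E eliminated.
Round 4: B 18, D 20, F 11. F eliminated.
Round 5: B 18, D 31. D has a majority (≥25).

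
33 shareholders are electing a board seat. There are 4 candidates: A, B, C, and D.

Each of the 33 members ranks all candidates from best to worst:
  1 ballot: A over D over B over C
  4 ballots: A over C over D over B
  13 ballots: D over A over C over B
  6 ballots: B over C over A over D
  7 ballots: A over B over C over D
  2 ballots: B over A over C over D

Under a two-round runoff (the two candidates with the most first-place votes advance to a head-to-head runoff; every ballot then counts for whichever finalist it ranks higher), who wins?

A

Round 1 first-place votes: A 12, B 8, C 0, D 13. D and A advance.
Runoff: D is ranked above A on 13 ballots, A above D on 20.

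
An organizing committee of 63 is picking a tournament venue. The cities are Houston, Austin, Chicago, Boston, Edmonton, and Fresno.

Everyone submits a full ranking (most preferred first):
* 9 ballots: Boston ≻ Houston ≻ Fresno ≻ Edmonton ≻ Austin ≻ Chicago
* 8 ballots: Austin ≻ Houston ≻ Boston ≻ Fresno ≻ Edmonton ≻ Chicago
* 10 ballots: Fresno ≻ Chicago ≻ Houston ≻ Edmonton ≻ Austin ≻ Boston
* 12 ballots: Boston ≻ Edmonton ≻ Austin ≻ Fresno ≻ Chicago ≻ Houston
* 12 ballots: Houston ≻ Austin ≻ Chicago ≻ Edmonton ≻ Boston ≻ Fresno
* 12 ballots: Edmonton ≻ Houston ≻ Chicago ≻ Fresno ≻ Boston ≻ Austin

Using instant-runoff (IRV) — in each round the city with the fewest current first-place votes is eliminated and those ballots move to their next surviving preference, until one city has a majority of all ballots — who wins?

Round 1: Houston 12, Austin 8, Chicago 0, Boston 21, Edmonton 12, Fresno 10. Chicago eliminated.
Round 2: Houston 12, Austin 8, Boston 21, Edmonton 12, Fresno 10. Austin eliminated.
Round 3: Houston 20, Boston 21, Edmonton 12, Fresno 10. Fresno eliminated.
Round 4: Houston 30, Boston 21, Edmonton 12. Edmonton eliminated.
Round 5: Houston 42, Boston 21. Houston has a majority (≥32).

Houston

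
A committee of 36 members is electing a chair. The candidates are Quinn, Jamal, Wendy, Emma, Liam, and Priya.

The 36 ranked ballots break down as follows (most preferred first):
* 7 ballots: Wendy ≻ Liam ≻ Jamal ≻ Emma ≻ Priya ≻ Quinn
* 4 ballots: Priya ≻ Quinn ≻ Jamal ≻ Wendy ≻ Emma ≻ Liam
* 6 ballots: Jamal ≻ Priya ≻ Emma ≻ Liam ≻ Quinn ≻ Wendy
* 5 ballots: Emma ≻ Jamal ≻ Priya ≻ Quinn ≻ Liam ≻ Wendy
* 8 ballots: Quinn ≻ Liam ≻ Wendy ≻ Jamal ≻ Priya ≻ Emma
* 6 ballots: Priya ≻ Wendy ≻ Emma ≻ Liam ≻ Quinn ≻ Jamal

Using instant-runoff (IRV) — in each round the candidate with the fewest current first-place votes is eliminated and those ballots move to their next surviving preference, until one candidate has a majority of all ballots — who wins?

Jamal

Round 1: Quinn 8, Jamal 6, Wendy 7, Emma 5, Liam 0, Priya 10. Liam eliminated.
Round 2: Quinn 8, Jamal 6, Wendy 7, Emma 5, Priya 10. Emma eliminated.
Round 3: Quinn 8, Jamal 11, Wendy 7, Priya 10. Wendy eliminated.
Round 4: Quinn 8, Jamal 18, Priya 10. Quinn eliminated.
Round 5: Jamal 26, Priya 10. Jamal has a majority (≥19).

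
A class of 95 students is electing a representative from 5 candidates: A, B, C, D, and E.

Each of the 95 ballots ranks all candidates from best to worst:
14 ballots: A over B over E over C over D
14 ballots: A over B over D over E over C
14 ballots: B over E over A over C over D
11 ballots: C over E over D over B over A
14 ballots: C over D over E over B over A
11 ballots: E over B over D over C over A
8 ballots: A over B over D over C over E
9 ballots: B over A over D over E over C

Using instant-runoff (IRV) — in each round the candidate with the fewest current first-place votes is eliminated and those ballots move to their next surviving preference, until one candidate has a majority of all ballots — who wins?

B

Round 1: A 36, B 23, C 25, D 0, E 11. D eliminated.
Round 2: A 36, B 23, C 25, E 11. E eliminated.
Round 3: A 36, B 34, C 25. C eliminated.
Round 4: A 36, B 59. B has a majority (≥48).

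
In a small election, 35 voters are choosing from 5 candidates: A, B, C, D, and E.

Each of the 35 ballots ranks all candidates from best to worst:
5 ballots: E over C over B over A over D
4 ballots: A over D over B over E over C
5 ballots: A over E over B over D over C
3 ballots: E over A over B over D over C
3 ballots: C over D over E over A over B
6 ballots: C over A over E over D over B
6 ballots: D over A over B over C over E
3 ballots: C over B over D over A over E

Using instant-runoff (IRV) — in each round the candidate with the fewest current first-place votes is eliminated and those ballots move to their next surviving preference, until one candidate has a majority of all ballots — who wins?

A

Round 1: A 9, B 0, C 12, D 6, E 8. B eliminated.
Round 2: A 9, C 12, D 6, E 8. D eliminated.
Round 3: A 15, C 12, E 8. E eliminated.
Round 4: A 18, C 17. A has a majority (≥18).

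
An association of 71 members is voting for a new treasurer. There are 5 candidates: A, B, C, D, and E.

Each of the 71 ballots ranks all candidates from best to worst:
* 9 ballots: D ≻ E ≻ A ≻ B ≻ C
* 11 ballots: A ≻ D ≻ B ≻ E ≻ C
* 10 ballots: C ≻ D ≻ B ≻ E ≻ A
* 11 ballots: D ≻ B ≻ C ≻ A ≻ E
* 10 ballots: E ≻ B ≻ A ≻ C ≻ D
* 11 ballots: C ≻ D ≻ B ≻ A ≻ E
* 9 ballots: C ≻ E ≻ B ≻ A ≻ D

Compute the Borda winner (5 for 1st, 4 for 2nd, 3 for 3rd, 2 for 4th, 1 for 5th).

A: 9×3 + 11×5 + 10×1 + 11×2 + 10×3 + 11×2 + 9×2 = 184
B: 9×2 + 11×3 + 10×3 + 11×4 + 10×4 + 11×3 + 9×3 = 225
C: 9×1 + 11×1 + 10×5 + 11×3 + 10×2 + 11×5 + 9×5 = 223
D: 9×5 + 11×4 + 10×4 + 11×5 + 10×1 + 11×4 + 9×1 = 247
E: 9×4 + 11×2 + 10×2 + 11×1 + 10×5 + 11×1 + 9×4 = 186

D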